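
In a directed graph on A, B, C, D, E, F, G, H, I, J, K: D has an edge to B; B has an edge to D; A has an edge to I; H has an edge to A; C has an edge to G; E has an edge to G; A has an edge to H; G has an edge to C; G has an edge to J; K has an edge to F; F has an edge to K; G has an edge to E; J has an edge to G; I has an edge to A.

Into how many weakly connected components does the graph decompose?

4

From A: component {A, H, I}.
From B: component {B, D}.
From C: component {C, E, G, J}.
From F: component {F, K}.
That's 4 components.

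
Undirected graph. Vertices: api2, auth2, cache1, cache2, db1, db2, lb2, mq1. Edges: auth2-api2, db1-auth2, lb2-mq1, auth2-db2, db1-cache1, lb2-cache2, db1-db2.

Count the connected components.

From api2: component {api2, auth2, cache1, db1, db2}.
From cache2: component {cache2, lb2, mq1}.
That's 2 components.

2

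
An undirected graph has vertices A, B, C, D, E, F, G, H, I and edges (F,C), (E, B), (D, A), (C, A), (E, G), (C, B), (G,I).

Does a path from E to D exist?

Explore from E.
Distance 1: reach B, G.
Distance 2: reach C, I.
Distance 3: reach A, F.
Distance 4: reach D.
Found D.

Yes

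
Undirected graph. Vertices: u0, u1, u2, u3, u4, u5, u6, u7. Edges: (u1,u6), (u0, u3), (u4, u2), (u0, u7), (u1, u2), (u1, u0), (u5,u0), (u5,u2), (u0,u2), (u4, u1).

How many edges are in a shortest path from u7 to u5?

Distance 0: u7.
Distance 1: u0.
Distance 2: u1, u2, u3, u5 — contains u5.

2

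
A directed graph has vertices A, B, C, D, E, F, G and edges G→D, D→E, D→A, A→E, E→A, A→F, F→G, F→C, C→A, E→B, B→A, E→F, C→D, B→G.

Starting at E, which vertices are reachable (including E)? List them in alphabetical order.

A, B, C, D, E, F, G

Start at E.
Its neighbours: A, B, F.
Then their neighbours: C, G.
Then next layer: D.
Every vertex is now reached.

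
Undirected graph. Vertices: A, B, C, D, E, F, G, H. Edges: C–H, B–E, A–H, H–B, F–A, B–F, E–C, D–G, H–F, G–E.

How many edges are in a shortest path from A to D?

Distance 0: A.
Distance 1: F, H.
Distance 2: B, C.
Distance 3: E.
Distance 4: G.
Distance 5: D — contains D.

5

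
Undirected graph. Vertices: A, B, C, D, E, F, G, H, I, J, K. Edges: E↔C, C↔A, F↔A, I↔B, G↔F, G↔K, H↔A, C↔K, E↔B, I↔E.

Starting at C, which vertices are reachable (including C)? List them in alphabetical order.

A, B, C, E, F, G, H, I, K

Start at C.
Its neighbours: A, E, K.
Then their neighbours: B, F, G, H, I.
Nothing further is reachable.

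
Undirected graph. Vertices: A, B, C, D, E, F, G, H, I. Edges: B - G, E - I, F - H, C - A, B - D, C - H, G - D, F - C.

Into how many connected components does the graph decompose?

From A: component {A, C, F, H}.
From B: component {B, D, G}.
From E: component {E, I}.
That's 3 components.

3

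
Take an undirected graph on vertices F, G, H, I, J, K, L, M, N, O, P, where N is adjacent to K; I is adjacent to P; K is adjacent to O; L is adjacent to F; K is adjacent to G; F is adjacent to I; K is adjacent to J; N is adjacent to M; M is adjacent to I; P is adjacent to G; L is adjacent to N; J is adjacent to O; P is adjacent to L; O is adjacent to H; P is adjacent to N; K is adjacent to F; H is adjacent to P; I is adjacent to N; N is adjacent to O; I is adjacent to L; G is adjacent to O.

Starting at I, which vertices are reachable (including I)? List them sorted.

Start at I.
Its neighbours: F, L, M, N, P.
Then their neighbours: G, H, K, O.
Then next layer: J.
Every vertex is now reached.

F, G, H, I, J, K, L, M, N, O, P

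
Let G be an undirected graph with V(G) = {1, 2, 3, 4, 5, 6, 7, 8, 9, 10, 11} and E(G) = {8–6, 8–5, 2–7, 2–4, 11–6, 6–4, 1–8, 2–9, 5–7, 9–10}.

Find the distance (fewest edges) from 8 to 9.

4

Distance 0: 8.
Distance 1: 1, 5, 6.
Distance 2: 4, 7, 11.
Distance 3: 2.
Distance 4: 9 — contains 9.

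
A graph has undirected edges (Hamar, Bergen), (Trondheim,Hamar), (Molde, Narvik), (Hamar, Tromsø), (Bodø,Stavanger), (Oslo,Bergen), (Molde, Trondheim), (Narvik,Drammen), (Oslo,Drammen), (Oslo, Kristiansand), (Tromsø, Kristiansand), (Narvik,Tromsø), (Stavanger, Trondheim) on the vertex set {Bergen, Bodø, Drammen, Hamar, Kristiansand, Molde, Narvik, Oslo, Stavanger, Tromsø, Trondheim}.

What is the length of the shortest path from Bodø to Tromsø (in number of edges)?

Distance 0: Bodø.
Distance 1: Stavanger.
Distance 2: Trondheim.
Distance 3: Hamar, Molde.
Distance 4: Bergen, Narvik, Tromsø — contains Tromsø.

4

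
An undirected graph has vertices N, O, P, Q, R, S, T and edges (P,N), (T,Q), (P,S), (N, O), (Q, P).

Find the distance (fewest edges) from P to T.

Distance 0: P.
Distance 1: N, Q, S.
Distance 2: O, T — contains T.

2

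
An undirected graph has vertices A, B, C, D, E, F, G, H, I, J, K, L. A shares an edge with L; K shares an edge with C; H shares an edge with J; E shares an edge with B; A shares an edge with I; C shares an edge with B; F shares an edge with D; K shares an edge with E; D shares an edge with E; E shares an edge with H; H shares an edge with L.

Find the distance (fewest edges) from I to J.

4

Distance 0: I.
Distance 1: A.
Distance 2: L.
Distance 3: H.
Distance 4: E, J — contains J.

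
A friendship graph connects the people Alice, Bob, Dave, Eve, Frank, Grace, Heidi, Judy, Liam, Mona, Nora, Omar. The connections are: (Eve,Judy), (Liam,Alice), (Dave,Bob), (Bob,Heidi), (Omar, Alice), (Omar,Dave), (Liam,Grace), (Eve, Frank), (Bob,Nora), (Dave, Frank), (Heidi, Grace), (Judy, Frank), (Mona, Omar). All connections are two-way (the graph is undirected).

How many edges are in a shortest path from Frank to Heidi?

Distance 0: Frank.
Distance 1: Dave, Eve, Judy.
Distance 2: Bob, Omar.
Distance 3: Alice, Heidi, Mona, Nora — contains Heidi.

3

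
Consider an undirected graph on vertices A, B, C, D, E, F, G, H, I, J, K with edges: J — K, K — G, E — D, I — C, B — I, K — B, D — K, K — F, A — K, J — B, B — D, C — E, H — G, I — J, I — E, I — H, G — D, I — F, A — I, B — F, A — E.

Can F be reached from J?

Explore from J.
Distance 1: reach B, I, K.
Distance 2: reach A, C, D, E, F, G, H.
Found F.

Yes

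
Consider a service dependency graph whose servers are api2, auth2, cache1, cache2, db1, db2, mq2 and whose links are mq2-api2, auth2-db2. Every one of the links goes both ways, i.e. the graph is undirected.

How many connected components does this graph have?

5

From api2: component {api2, mq2}.
From auth2: component {auth2, db2}.
From cache1: component {cache1}.
From cache2: component {cache2}.
From db1: component {db1}.
That's 5 components.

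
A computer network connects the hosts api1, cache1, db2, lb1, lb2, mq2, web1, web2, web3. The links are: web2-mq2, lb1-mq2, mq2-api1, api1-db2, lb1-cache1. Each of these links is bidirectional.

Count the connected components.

4

From api1: component {api1, cache1, db2, lb1, mq2, web2}.
From lb2: component {lb2}.
From web1: component {web1}.
From web3: component {web3}.
That's 4 components.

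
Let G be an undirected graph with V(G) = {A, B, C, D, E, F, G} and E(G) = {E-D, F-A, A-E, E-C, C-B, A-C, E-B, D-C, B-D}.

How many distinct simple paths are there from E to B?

7

E–A–C–B
E–A–C–D–B
E–B
E–C–B
E–C–D–B
E–D–B
E–D–C–B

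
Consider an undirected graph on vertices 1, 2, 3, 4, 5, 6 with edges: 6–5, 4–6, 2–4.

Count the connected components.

3

From 1: component {1}.
From 2: component {2, 4, 5, 6}.
From 3: component {3}.
That's 3 components.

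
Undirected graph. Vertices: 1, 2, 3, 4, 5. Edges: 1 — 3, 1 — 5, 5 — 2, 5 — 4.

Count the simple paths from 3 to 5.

3–1–5

1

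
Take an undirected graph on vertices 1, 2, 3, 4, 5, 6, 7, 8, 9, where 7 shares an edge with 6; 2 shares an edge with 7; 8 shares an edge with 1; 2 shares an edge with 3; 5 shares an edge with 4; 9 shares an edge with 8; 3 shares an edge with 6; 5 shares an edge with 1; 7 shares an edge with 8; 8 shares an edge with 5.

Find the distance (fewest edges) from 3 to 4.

Distance 0: 3.
Distance 1: 2, 6.
Distance 2: 7.
Distance 3: 8.
Distance 4: 1, 5, 9.
Distance 5: 4 — contains 4.

5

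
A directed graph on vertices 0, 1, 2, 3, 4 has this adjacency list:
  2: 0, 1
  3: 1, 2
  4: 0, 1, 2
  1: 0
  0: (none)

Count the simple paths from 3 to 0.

3

3→1→0
3→2→0
3→2→1→0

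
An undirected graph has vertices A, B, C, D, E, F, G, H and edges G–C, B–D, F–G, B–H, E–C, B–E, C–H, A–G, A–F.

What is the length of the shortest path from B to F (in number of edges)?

Distance 0: B.
Distance 1: D, E, H.
Distance 2: C.
Distance 3: G.
Distance 4: A, F — contains F.

4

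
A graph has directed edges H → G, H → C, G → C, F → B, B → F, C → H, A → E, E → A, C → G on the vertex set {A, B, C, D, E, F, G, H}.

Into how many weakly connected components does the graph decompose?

From A: component {A, E}.
From B: component {B, F}.
From C: component {C, G, H}.
From D: component {D}.
That's 4 components.

4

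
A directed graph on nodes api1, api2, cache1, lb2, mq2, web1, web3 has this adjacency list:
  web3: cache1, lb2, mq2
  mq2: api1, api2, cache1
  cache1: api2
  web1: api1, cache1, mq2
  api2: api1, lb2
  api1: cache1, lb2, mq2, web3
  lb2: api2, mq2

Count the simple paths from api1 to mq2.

6

api1→cache1→api2→lb2→mq2
api1→lb2→mq2
api1→mq2
api1→web3→cache1→api2→lb2→mq2
api1→web3→lb2→mq2
api1→web3→mq2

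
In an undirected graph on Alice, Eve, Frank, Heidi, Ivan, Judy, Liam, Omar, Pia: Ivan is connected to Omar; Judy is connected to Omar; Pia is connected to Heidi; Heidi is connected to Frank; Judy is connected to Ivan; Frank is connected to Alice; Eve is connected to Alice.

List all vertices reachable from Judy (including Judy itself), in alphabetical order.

Ivan, Judy, Omar

Start at Judy.
Its neighbours: Ivan, Omar.
Nothing further is reachable.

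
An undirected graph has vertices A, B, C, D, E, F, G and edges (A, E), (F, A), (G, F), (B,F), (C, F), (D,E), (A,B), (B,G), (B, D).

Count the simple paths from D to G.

7

D–B–A–F–G
D–B–F–G
D–B–G
D–E–A–B–F–G
D–E–A–B–G
D–E–A–F–B–G
D–E–A–F–G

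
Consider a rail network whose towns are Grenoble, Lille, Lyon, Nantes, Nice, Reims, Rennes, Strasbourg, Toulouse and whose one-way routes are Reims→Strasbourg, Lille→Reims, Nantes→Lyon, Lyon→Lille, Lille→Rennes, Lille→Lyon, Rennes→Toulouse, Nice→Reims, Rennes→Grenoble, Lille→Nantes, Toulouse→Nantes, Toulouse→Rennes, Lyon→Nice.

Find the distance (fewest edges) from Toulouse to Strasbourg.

5

Distance 0: Toulouse.
Distance 1: Nantes, Rennes.
Distance 2: Grenoble, Lyon.
Distance 3: Lille, Nice.
Distance 4: Reims.
Distance 5: Strasbourg — contains Strasbourg.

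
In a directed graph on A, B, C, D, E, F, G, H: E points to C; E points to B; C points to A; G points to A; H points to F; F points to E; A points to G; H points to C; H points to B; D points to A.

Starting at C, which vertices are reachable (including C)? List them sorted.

A, C, G

Start at C.
Its neighbours: A.
Then their neighbours: G.
Nothing further is reachable.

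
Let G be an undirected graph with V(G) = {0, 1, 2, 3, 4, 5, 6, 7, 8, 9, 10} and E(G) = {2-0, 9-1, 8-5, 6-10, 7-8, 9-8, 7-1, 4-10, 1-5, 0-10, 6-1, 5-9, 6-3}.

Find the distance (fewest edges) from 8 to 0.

5

Distance 0: 8.
Distance 1: 5, 7, 9.
Distance 2: 1.
Distance 3: 6.
Distance 4: 3, 10.
Distance 5: 0, 4 — contains 0.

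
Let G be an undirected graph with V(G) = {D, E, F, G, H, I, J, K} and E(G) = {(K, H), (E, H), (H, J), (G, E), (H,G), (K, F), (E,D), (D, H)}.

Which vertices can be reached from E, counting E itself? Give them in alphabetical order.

Start at E.
Its neighbours: D, G, H.
Then their neighbours: J, K.
Then next layer: F.
Nothing further is reachable.

D, E, F, G, H, J, K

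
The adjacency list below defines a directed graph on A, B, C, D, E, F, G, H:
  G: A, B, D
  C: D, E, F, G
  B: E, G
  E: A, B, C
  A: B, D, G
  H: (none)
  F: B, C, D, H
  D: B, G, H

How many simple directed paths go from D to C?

D→B→E→C
D→G→A→B→E→C
D→G→B→E→C

3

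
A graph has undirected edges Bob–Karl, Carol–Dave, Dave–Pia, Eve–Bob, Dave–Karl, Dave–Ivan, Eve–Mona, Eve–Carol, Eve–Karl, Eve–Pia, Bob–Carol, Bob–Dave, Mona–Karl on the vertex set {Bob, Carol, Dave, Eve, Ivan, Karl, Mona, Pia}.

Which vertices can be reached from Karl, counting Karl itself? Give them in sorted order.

Bob, Carol, Dave, Eve, Ivan, Karl, Mona, Pia

Start at Karl.
Its neighbours: Bob, Dave, Eve, Mona.
Then their neighbours: Carol, Ivan, Pia.
Every vertex is now reached.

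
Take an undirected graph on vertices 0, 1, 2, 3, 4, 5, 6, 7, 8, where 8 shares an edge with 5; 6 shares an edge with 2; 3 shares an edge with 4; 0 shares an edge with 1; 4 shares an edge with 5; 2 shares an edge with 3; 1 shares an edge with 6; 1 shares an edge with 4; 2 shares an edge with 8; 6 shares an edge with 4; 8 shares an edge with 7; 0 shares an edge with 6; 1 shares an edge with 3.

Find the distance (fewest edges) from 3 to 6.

Distance 0: 3.
Distance 1: 1, 2, 4.
Distance 2: 0, 5, 6, 8 — contains 6.

2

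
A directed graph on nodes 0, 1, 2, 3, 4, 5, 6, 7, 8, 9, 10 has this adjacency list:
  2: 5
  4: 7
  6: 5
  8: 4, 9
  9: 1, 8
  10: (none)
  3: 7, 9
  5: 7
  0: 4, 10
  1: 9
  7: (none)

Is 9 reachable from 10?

10 has no outgoing edges, so nothing is reachable from it.

No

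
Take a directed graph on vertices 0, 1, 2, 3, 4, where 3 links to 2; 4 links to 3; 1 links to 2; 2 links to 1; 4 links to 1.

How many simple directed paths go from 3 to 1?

3→2→1

1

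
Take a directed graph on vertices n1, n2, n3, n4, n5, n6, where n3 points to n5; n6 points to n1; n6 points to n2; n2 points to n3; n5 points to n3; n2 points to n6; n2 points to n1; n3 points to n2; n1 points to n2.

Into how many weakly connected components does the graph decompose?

From n1: component {n1, n2, n3, n5, n6}.
From n4: component {n4}.
That's 2 components.

2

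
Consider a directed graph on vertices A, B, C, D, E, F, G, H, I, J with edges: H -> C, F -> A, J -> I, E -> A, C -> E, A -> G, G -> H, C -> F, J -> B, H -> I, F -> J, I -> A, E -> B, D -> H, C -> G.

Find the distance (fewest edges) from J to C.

Distance 0: J.
Distance 1: B, I.
Distance 2: A.
Distance 3: G.
Distance 4: H.
Distance 5: C — contains C.

5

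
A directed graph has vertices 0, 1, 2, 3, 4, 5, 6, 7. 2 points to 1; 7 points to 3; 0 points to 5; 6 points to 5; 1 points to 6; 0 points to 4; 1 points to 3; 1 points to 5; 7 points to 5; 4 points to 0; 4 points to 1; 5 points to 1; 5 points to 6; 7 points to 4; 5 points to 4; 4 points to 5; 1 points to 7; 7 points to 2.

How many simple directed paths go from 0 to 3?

8

0→4→1→3
0→4→1→7→3
0→4→5→1→3
0→4→5→1→7→3
0→5→1→3
0→5→1→7→3
0→5→4→1→3
0→5→4→1→7→3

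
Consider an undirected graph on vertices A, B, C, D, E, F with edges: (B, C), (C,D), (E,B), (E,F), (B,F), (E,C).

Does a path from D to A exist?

Explore from D.
Distance 1: reach C.
Distance 2: reach B, E.
Distance 3: reach F.
The search is exhausted without reaching A; it lies in a different component.

No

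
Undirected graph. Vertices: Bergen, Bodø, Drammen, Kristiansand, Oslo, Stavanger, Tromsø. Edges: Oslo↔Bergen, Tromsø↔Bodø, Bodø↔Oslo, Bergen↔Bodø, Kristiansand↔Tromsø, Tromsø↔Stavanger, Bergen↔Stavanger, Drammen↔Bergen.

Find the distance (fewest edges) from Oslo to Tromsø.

2

Distance 0: Oslo.
Distance 1: Bergen, Bodø.
Distance 2: Drammen, Stavanger, Tromsø — contains Tromsø.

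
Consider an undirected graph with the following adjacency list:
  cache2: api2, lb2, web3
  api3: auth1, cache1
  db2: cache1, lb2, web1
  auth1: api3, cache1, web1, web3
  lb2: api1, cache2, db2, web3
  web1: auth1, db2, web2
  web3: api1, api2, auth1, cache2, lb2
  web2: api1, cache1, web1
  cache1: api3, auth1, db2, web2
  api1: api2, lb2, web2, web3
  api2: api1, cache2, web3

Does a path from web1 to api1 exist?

Explore from web1.
Distance 1: reach auth1, db2, web2.
Distance 2: reach api1, api3, cache1, lb2, web3.
Found api1.

Yes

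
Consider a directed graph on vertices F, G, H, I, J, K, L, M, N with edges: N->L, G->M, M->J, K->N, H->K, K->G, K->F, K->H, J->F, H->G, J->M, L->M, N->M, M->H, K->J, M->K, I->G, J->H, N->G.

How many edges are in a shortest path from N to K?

Distance 0: N.
Distance 1: G, L, M.
Distance 2: H, J, K — contains K.

2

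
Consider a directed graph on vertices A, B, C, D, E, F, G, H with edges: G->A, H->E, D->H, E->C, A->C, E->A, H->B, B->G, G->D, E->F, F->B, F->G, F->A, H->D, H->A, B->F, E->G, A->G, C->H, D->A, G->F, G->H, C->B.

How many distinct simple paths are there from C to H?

C→B→F→A→G→D→H
C→B→F→A→G→H
C→B→F→G→D→H
C→B→F→G→H
C→B→G→D→H
C→B→G→H
C→H

7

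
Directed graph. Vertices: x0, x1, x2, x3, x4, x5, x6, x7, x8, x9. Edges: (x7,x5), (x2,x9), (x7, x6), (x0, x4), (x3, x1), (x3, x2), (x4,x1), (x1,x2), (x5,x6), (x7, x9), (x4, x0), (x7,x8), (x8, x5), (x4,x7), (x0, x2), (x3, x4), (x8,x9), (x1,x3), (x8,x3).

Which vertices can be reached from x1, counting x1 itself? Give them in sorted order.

x0, x1, x2, x3, x4, x5, x6, x7, x8, x9

Start at x1.
Its neighbours: x2, x3.
Then their neighbours: x4, x9.
Then next layer: x0, x7.
Then next layer: x5, x6, x8.
Every vertex is now reached.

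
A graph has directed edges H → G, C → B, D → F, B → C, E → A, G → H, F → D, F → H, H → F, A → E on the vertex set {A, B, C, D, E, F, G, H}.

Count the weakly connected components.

3

From A: component {A, E}.
From B: component {B, C}.
From D: component {D, F, G, H}.
That's 3 components.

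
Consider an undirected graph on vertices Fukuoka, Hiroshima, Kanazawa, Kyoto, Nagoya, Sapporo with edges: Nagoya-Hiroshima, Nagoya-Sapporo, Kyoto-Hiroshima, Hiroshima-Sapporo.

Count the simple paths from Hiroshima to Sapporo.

Hiroshima–Nagoya–Sapporo
Hiroshima–Sapporo

2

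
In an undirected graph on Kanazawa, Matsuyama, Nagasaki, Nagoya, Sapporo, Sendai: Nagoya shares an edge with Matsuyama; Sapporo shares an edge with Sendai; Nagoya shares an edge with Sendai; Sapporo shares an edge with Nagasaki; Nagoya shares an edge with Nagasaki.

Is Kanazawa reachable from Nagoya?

Explore from Nagoya.
Distance 1: reach Matsuyama, Nagasaki, Sendai.
Distance 2: reach Sapporo.
The search is exhausted without reaching Kanazawa; it lies in a different component.

No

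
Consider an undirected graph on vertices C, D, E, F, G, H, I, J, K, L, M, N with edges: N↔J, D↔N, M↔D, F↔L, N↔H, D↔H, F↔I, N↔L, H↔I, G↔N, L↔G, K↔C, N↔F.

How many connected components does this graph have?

From C: component {C, K}.
From D: component {D, F, G, H, I, J, L, M, N}.
From E: component {E}.
That's 3 components.

3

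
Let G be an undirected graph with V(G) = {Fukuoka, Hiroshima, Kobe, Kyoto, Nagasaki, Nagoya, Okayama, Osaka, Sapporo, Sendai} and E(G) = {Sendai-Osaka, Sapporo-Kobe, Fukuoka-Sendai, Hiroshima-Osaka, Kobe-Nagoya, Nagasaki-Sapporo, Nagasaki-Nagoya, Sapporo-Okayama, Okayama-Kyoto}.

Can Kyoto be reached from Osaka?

No

Explore from Osaka.
Distance 1: reach Hiroshima, Sendai.
Distance 2: reach Fukuoka.
The search is exhausted without reaching Kyoto; it lies in a different component.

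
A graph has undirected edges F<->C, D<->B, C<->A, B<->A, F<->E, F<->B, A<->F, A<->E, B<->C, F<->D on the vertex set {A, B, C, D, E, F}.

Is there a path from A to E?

Yes

Explore from A.
Distance 1: reach B, C, E, F.
Found E.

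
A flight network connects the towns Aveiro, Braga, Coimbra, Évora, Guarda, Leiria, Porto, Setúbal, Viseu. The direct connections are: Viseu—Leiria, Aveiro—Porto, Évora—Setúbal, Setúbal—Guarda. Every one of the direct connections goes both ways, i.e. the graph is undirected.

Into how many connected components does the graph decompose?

5

From Aveiro: component {Aveiro, Porto}.
From Braga: component {Braga}.
From Coimbra: component {Coimbra}.
From Évora: component {Évora, Guarda, Setúbal}.
From Leiria: component {Leiria, Viseu}.
That's 5 components.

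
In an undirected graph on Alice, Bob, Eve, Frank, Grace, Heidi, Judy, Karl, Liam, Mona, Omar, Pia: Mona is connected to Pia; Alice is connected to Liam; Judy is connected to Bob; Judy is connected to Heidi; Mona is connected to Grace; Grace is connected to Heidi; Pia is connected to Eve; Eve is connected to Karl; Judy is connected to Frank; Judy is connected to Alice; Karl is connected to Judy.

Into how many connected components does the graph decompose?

From Alice: component {Alice, Bob, Eve, Frank, Grace, Heidi, Judy, Karl, Liam, Mona, Pia}.
From Omar: component {Omar}.
That's 2 components.

2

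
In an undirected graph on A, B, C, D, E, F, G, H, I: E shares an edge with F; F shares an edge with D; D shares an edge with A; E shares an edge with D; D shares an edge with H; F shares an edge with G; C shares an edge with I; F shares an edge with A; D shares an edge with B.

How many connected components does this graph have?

From A: component {A, B, D, E, F, G, H}.
From C: component {C, I}.
That's 2 components.

2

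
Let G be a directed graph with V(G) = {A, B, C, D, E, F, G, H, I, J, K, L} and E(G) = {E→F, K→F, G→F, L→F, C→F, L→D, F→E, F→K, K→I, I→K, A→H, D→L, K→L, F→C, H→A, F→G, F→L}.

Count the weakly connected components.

4

From A: component {A, H}.
From B: component {B}.
From C: component {C, D, E, F, G, I, K, L}.
From J: component {J}.
That's 4 components.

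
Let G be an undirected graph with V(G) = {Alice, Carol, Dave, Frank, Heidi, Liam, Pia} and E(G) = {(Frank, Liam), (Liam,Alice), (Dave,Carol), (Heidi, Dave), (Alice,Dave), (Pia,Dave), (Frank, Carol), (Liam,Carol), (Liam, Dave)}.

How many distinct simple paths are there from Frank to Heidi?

6

Frank–Carol–Dave–Heidi
Frank–Carol–Liam–Alice–Dave–Heidi
Frank–Carol–Liam–Dave–Heidi
Frank–Liam–Alice–Dave–Heidi
Frank–Liam–Carol–Dave–Heidi
Frank–Liam–Dave–Heidi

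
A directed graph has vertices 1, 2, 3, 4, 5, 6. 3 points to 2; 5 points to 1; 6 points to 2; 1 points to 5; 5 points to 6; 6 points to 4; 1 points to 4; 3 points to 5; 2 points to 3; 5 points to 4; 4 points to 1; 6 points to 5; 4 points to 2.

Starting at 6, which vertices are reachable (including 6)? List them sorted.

Start at 6.
Its neighbours: 2, 4, 5.
Then their neighbours: 1, 3.
Every vertex is now reached.

1, 2, 3, 4, 5, 6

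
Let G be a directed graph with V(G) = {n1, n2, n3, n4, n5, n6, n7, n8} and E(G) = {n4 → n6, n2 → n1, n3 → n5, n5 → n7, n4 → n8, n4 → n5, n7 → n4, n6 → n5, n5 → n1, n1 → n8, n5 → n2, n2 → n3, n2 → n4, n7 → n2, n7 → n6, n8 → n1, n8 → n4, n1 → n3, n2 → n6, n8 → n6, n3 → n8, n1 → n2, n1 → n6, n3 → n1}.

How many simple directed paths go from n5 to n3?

10

n5→n1→n2→n3
n5→n1→n3
n5→n2→n1→n3
n5→n2→n3
n5→n2→n4→n8→n1→n3
n5→n7→n2→n1→n3
n5→n7→n2→n3
n5→n7→n2→n4→n8→n1→n3
n5→n7→n4→n8→n1→n2→n3
n5→n7→n4→n8→n1→n3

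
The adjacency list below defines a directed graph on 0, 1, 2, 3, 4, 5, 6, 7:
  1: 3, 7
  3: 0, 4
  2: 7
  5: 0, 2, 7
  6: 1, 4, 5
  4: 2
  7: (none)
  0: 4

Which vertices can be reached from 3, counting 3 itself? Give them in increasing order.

Start at 3.
Its neighbours: 0, 4.
Then their neighbours: 2.
Then next layer: 7.
Nothing further is reachable.

0, 2, 3, 4, 7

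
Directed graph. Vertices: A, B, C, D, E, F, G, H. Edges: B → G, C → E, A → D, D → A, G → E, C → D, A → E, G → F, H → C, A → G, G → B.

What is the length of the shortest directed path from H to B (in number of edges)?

5

Distance 0: H.
Distance 1: C.
Distance 2: D, E.
Distance 3: A.
Distance 4: G.
Distance 5: B, F — contains B.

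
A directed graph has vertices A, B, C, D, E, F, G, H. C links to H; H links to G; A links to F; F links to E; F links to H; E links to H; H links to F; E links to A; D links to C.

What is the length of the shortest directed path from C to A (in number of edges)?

4

Distance 0: C.
Distance 1: H.
Distance 2: F, G.
Distance 3: E.
Distance 4: A — contains A.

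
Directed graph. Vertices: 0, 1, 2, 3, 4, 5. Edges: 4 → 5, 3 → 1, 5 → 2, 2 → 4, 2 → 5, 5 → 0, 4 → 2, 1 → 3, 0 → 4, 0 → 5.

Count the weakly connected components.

From 0: component {0, 2, 4, 5}.
From 1: component {1, 3}.
That's 2 components.

2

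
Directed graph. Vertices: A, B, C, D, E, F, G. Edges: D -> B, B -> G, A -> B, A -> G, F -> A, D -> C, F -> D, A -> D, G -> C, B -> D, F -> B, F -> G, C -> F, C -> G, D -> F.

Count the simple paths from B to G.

B→D→C→F→A→G
B→D→C→F→G
B→D→C→G
B→D→F→A→G
B→D→F→G
B→G

6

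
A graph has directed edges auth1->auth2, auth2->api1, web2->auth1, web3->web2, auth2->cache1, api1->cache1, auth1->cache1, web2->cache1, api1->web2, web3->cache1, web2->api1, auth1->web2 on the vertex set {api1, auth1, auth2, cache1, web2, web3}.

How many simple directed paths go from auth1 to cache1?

6

auth1→auth2→api1→cache1
auth1→auth2→api1→web2→cache1
auth1→auth2→cache1
auth1→cache1
auth1→web2→api1→cache1
auth1→web2→cache1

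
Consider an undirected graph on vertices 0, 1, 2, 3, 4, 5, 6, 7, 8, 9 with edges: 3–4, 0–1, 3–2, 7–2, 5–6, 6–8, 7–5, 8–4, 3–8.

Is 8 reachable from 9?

9 has no edges, so nothing is reachable from it.

No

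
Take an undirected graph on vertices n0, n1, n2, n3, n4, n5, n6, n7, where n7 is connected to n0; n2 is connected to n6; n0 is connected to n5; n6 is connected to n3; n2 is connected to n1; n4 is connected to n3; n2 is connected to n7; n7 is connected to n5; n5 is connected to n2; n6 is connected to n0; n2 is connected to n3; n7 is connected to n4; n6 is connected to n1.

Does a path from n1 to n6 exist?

Explore from n1.
Distance 1: reach n2, n6.
Found n6.

Yes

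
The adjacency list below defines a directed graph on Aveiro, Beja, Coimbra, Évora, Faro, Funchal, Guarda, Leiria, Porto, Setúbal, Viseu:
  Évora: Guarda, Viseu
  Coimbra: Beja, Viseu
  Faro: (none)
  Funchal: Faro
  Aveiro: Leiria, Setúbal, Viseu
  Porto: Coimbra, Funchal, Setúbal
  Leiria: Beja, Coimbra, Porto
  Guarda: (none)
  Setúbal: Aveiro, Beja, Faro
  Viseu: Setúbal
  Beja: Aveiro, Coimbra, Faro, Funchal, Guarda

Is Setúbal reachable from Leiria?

Explore from Leiria.
Distance 1: reach Beja, Coimbra, Porto.
Distance 2: reach Aveiro, Faro, Funchal, Guarda, Setúbal, Viseu.
Found Setúbal.

Yes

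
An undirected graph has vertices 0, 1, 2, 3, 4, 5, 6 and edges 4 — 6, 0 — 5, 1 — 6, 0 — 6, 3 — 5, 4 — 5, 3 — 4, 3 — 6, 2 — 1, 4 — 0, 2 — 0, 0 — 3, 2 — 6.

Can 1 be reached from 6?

Explore from 6.
Distance 1: reach 0, 1, 2, 3, 4.
Found 1.

Yes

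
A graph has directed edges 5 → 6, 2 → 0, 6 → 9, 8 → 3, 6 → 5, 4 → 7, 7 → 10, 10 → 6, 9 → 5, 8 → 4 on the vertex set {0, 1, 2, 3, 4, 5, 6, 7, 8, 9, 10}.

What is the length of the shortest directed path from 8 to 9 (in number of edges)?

Distance 0: 8.
Distance 1: 3, 4.
Distance 2: 7.
Distance 3: 10.
Distance 4: 6.
Distance 5: 5, 9 — contains 9.

5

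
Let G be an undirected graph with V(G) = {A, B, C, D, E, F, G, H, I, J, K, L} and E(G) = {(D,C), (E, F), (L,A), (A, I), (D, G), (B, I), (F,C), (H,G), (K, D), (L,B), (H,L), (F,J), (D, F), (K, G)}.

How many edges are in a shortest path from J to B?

Distance 0: J.
Distance 1: F.
Distance 2: C, D, E.
Distance 3: G, K.
Distance 4: H.
Distance 5: L.
Distance 6: A, B — contains B.

6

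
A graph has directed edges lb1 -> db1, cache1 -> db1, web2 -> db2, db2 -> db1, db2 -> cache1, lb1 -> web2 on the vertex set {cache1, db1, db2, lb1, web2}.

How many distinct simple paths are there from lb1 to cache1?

lb1→web2→db2→cache1

1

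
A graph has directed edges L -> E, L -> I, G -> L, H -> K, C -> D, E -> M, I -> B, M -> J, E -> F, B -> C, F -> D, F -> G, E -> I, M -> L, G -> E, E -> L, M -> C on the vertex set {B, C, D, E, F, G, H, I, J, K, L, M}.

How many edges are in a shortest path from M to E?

2

Distance 0: M.
Distance 1: C, J, L.
Distance 2: D, E, I — contains E.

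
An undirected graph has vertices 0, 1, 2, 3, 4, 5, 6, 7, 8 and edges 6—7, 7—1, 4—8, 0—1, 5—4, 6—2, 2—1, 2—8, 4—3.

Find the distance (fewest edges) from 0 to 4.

Distance 0: 0.
Distance 1: 1.
Distance 2: 2, 7.
Distance 3: 6, 8.
Distance 4: 4 — contains 4.

4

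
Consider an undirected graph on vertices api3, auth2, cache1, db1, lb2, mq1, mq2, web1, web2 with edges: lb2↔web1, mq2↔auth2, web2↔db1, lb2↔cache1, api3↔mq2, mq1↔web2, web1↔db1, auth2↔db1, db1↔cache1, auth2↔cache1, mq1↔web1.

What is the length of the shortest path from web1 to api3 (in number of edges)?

Distance 0: web1.
Distance 1: db1, lb2, mq1.
Distance 2: auth2, cache1, web2.
Distance 3: mq2.
Distance 4: api3 — contains api3.

4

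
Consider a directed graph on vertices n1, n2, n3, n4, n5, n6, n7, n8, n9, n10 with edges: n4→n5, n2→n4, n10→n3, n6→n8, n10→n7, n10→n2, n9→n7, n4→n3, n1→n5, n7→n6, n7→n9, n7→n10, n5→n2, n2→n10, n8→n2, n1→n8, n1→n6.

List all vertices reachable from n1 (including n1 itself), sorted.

Start at n1.
Its neighbours: n5, n6, n8.
Then their neighbours: n2.
Then next layer: n4, n10.
Then next layer: n3, n7.
Then next layer: n9.
Every vertex is now reached.

n1, n2, n3, n4, n5, n6, n7, n8, n9, n10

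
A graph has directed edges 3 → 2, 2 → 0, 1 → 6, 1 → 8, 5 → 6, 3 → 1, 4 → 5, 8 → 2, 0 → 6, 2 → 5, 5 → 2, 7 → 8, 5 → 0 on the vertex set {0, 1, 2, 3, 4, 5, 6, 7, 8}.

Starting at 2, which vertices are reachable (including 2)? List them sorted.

0, 2, 5, 6

Start at 2.
Its neighbours: 0, 5.
Then their neighbours: 6.
Nothing further is reachable.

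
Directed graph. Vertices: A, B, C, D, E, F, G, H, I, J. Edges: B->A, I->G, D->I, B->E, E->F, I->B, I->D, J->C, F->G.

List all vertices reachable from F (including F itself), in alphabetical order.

Start at F.
Its neighbours: G.
Nothing further is reachable.

F, G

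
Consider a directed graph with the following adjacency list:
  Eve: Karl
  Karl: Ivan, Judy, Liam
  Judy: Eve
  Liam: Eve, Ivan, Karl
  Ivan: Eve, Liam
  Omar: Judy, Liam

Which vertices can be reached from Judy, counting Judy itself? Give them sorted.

Eve, Ivan, Judy, Karl, Liam

Start at Judy.
Its neighbours: Eve.
Then their neighbours: Karl.
Then next layer: Ivan, Liam.
Nothing further is reachable.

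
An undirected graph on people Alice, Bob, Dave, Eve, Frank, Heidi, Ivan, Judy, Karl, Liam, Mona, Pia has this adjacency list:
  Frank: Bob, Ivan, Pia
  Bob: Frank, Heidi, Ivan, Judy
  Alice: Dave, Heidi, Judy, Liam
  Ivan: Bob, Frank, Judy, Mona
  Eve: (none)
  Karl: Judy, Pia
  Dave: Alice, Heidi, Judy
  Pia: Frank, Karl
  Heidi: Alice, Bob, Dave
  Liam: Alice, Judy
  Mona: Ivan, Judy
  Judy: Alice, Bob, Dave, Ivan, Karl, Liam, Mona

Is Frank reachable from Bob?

Explore from Bob.
Distance 1: reach Frank, Heidi, Ivan, Judy.
Found Frank.

Yes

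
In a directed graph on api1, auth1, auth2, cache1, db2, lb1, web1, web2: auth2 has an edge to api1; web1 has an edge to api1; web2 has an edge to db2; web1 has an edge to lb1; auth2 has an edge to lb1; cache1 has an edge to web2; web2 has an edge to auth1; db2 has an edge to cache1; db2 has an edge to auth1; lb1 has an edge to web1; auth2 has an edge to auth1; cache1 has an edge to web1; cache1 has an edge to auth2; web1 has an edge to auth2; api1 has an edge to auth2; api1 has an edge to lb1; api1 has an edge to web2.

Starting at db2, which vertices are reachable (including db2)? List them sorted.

Start at db2.
Its neighbours: auth1, cache1.
Then their neighbours: auth2, web1, web2.
Then next layer: api1, lb1.
Every vertex is now reached.

api1, auth1, auth2, cache1, db2, lb1, web1, web2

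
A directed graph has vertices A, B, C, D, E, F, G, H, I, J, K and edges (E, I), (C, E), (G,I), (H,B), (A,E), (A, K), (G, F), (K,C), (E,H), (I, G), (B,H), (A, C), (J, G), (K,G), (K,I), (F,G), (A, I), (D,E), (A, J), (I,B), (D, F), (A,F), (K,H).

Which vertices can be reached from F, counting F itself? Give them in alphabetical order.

B, F, G, H, I

Start at F.
Its neighbours: G.
Then their neighbours: I.
Then next layer: B.
Then next layer: H.
Nothing further is reachable.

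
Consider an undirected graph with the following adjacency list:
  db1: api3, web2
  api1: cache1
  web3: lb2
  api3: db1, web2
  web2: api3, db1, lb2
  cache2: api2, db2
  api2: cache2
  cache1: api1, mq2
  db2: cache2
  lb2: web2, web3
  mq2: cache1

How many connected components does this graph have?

From api1: component {api1, cache1, mq2}.
From api2: component {api2, cache2, db2}.
From api3: component {api3, db1, lb2, web2, web3}.
That's 3 components.

3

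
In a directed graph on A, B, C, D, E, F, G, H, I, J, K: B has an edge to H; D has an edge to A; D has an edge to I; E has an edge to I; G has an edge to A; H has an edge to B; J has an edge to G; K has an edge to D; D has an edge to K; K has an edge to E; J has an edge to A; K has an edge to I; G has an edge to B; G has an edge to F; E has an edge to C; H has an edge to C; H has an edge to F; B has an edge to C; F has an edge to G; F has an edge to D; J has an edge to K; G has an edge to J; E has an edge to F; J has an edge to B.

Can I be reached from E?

Explore from E.
Distance 1: reach C, F, I.
Found I.

Yes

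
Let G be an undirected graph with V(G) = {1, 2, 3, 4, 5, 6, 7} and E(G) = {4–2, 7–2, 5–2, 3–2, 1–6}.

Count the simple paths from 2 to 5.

2–5

1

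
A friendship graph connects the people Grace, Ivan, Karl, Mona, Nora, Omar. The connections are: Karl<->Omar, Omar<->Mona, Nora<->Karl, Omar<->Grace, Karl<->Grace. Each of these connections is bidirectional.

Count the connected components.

From Grace: component {Grace, Karl, Mona, Nora, Omar}.
From Ivan: component {Ivan}.
That's 2 components.

2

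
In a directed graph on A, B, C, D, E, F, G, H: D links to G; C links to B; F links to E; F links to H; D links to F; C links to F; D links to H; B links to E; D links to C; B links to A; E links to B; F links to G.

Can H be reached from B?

Explore from B.
Distance 1: reach A, E.
The search from B is exhausted; no directed path reaches H.

No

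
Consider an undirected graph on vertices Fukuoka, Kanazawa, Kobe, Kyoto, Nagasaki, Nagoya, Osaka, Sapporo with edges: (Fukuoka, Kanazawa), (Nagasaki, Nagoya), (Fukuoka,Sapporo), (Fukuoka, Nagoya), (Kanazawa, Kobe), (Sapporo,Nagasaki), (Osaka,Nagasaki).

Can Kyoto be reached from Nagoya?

No

Explore from Nagoya.
Distance 1: reach Fukuoka, Nagasaki.
Distance 2: reach Kanazawa, Osaka, Sapporo.
Distance 3: reach Kobe.
The search is exhausted without reaching Kyoto; it lies in a different component.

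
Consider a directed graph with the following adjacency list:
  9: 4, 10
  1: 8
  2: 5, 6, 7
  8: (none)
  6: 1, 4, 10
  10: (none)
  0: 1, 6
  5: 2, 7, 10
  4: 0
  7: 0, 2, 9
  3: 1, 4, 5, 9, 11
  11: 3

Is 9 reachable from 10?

No

10 has no outgoing edges, so nothing is reachable from it.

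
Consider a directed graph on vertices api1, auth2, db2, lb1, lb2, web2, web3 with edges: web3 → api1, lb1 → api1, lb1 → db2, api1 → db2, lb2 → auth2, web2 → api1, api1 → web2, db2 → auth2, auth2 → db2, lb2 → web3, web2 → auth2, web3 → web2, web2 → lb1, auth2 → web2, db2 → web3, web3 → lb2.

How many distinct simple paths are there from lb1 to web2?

8

lb1→api1→db2→auth2→web2
lb1→api1→db2→web3→lb2→auth2→web2
lb1→api1→db2→web3→web2
lb1→api1→web2
lb1→db2→auth2→web2
lb1→db2→web3→api1→web2
lb1→db2→web3→lb2→auth2→web2
lb1→db2→web3→web2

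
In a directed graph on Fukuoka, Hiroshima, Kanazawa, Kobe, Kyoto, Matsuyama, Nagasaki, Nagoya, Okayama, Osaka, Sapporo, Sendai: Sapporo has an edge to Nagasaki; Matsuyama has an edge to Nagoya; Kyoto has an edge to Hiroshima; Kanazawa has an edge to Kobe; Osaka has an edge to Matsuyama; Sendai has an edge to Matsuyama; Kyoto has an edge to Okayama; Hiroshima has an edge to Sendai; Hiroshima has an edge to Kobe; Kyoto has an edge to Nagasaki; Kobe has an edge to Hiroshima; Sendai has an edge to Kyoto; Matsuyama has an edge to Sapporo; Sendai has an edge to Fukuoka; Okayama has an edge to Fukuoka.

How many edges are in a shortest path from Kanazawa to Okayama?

5

Distance 0: Kanazawa.
Distance 1: Kobe.
Distance 2: Hiroshima.
Distance 3: Sendai.
Distance 4: Fukuoka, Kyoto, Matsuyama.
Distance 5: Nagasaki, Nagoya, Okayama, Sapporo — contains Okayama.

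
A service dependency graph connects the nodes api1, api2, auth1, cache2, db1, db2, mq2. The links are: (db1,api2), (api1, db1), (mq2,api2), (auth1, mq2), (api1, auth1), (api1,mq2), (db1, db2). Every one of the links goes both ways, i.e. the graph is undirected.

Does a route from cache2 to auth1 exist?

No

cache2 has no edges, so nothing is reachable from it.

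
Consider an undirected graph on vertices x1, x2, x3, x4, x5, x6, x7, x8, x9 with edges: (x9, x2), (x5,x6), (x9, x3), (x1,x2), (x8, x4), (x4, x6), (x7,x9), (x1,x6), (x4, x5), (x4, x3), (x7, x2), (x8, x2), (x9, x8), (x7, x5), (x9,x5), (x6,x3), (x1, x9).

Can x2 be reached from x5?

Yes

Explore from x5.
Distance 1: reach x4, x6, x7, x9.
Distance 2: reach x1, x2, x3, x8.
Found x2.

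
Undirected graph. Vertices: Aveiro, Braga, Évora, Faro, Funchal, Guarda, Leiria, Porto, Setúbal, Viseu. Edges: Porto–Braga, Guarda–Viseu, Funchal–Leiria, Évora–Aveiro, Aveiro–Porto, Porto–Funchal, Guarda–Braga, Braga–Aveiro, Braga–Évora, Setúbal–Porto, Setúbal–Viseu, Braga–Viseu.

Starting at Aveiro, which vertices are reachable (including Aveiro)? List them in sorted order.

Aveiro, Braga, Évora, Funchal, Guarda, Leiria, Porto, Setúbal, Viseu

Start at Aveiro.
Its neighbours: Braga, Évora, Porto.
Then their neighbours: Funchal, Guarda, Setúbal, Viseu.
Then next layer: Leiria.
Nothing further is reachable.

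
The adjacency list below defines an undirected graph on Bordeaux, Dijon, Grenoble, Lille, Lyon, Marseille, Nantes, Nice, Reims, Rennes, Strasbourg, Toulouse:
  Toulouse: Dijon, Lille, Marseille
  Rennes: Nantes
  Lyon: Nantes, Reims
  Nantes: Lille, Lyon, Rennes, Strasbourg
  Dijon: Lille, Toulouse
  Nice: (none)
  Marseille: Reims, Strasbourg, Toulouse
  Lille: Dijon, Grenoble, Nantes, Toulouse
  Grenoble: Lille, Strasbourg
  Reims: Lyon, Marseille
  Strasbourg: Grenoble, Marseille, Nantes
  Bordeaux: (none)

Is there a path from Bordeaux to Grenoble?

No

Bordeaux has no edges, so nothing is reachable from it.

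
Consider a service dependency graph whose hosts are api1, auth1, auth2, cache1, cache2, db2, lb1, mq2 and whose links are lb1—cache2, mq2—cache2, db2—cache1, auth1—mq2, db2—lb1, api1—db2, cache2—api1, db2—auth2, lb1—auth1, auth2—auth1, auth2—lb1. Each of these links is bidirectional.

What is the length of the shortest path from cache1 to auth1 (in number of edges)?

3

Distance 0: cache1.
Distance 1: db2.
Distance 2: api1, auth2, lb1.
Distance 3: auth1, cache2 — contains auth1.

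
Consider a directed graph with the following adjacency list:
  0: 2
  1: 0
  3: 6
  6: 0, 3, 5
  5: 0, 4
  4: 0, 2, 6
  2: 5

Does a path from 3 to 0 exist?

Explore from 3.
Distance 1: reach 6.
Distance 2: reach 0, 5.
Found 0.

Yes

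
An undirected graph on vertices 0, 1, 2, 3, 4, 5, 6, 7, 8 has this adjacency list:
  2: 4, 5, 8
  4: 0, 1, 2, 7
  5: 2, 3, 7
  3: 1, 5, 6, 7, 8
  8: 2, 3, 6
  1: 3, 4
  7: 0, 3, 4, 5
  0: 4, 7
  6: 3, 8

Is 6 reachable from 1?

Explore from 1.
Distance 1: reach 3, 4.
Distance 2: reach 0, 2, 5, 6, 7, 8.
Found 6.

Yes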